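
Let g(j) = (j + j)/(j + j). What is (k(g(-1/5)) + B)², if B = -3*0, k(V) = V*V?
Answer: 1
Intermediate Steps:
g(j) = 1 (g(j) = (2*j)/((2*j)) = (2*j)*(1/(2*j)) = 1)
k(V) = V²
B = 0
(k(g(-1/5)) + B)² = (1² + 0)² = (1 + 0)² = 1² = 1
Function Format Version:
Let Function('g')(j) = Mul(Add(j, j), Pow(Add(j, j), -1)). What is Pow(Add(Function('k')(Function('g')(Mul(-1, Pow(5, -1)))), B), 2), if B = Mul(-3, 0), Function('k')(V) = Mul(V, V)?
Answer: 1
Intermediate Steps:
Function('g')(j) = 1 (Function('g')(j) = Mul(Mul(2, j), Pow(Mul(2, j), -1)) = Mul(Mul(2, j), Mul(Rational(1, 2), Pow(j, -1))) = 1)
Function('k')(V) = Pow(V, 2)
B = 0
Pow(Add(Function('k')(Function('g')(Mul(-1, Pow(5, -1)))), B), 2) = Pow(Add(Pow(1, 2), 0), 2) = Pow(Add(1, 0), 2) = Pow(1, 2) = 1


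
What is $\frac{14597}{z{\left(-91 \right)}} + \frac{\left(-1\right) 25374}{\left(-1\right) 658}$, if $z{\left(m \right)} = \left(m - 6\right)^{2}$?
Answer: $\frac{124174396}{3095561} \approx 40.114$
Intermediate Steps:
$z{\left(m \right)} = \left(-6 + m\right)^{2}$
$\frac{14597}{z{\left(-91 \right)}} + \frac{\left(-1\right) 25374}{\left(-1\right) 658} = \frac{14597}{\left(-6 - 91\right)^{2}} + \frac{\left(-1\right) 25374}{\left(-1\right) 658} = \frac{14597}{\left(-97\right)^{2}} - \frac{25374}{-658} = \frac{14597}{9409} - - \frac{12687}{329} = 14597 \cdot \frac{1}{9409} + \frac{12687}{329} = \frac{14597}{9409} + \frac{12687}{329} = \frac{124174396}{3095561}$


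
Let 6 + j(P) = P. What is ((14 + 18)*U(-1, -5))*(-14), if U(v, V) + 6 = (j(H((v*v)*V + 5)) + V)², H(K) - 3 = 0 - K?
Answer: -25984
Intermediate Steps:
H(K) = 3 - K (H(K) = 3 + (0 - K) = 3 - K)
j(P) = -6 + P
U(v, V) = -6 + (-8 + V - V*v²)² (U(v, V) = -6 + ((-6 + (3 - ((v*v)*V + 5))) + V)² = -6 + ((-6 + (3 - (v²*V + 5))) + V)² = -6 + ((-6 + (3 - (V*v² + 5))) + V)² = -6 + ((-6 + (3 - (5 + V*v²))) + V)² = -6 + ((-6 + (3 + (-5 - V*v²))) + V)² = -6 + ((-6 + (-2 - V*v²)) + V)² = -6 + ((-8 - V*v²) + V)² = -6 + (-8 + V - V*v²)²)
((14 + 18)*U(-1, -5))*(-14) = ((14 + 18)*(-6 + (8 - 1*(-5) - 5*(-1)²)²))*(-14) = (32*(-6 + (8 + 5 - 5*1)²))*(-14) = (32*(-6 + (8 + 5 - 5)²))*(-14) = (32*(-6 + 8²))*(-14) = (32*(-6 + 64))*(-14) = (32*58)*(-14) = 1856*(-14) = -25984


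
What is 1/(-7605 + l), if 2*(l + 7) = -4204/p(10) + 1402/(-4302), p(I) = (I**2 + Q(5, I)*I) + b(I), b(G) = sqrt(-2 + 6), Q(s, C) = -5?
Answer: -27963/213989263 ≈ -0.00013067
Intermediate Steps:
b(G) = 2 (b(G) = sqrt(4) = 2)
p(I) = 2 + I**2 - 5*I (p(I) = (I**2 - 5*I) + 2 = 2 + I**2 - 5*I)
l = -1330648/27963 (l = -7 + (-4204/(2 + 10**2 - 5*10) + 1402/(-4302))/2 = -7 + (-4204/(2 + 100 - 50) + 1402*(-1/4302))/2 = -7 + (-4204/52 - 701/2151)/2 = -7 + (-4204*1/52 - 701/2151)/2 = -7 + (-1051/13 - 701/2151)/2 = -7 + (1/2)*(-2269814/27963) = -7 - 1134907/27963 = -1330648/27963 ≈ -47.586)
1/(-7605 + l) = 1/(-7605 - 1330648/27963) = 1/(-213989263/27963) = -27963/213989263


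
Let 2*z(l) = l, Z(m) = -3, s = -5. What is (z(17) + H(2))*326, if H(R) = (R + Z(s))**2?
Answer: 3097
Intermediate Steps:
z(l) = l/2
H(R) = (-3 + R)**2 (H(R) = (R - 3)**2 = (-3 + R)**2)
(z(17) + H(2))*326 = ((1/2)*17 + (-3 + 2)**2)*326 = (17/2 + (-1)**2)*326 = (17/2 + 1)*326 = (19/2)*326 = 3097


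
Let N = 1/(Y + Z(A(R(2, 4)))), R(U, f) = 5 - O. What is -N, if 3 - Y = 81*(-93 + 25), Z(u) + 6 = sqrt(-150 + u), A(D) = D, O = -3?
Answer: I/(sqrt(142) - 5505*I) ≈ -0.00018165 + 3.9321e-7*I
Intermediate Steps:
R(U, f) = 8 (R(U, f) = 5 - 1*(-3) = 5 + 3 = 8)
Z(u) = -6 + sqrt(-150 + u)
Y = 5511 (Y = 3 - 81*(-93 + 25) = 3 - 81*(-68) = 3 - 1*(-5508) = 3 + 5508 = 5511)
N = 1/(5505 + I*sqrt(142)) (N = 1/(5511 + (-6 + sqrt(-150 + 8))) = 1/(5511 + (-6 + sqrt(-142))) = 1/(5511 + (-6 + I*sqrt(142))) = 1/(5505 + I*sqrt(142)) ≈ 0.00018165 - 3.932e-7*I)
-N = -(5505/30305167 - I*sqrt(142)/30305167) = -5505/30305167 + I*sqrt(142)/30305167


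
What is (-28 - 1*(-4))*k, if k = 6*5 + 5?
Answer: -840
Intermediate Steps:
k = 35 (k = 30 + 5 = 35)
(-28 - 1*(-4))*k = (-28 - 1*(-4))*35 = (-28 + 4)*35 = -24*35 = -840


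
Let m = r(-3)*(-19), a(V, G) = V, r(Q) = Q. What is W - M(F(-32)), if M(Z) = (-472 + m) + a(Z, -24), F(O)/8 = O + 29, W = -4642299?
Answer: -4641860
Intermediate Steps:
F(O) = 232 + 8*O (F(O) = 8*(O + 29) = 8*(29 + O) = 232 + 8*O)
m = 57 (m = -3*(-19) = 57)
M(Z) = -415 + Z (M(Z) = (-472 + 57) + Z = -415 + Z)
W - M(F(-32)) = -4642299 - (-415 + (232 + 8*(-32))) = -4642299 - (-415 + (232 - 256)) = -4642299 - (-415 - 24) = -4642299 - 1*(-439) = -4642299 + 439 = -4641860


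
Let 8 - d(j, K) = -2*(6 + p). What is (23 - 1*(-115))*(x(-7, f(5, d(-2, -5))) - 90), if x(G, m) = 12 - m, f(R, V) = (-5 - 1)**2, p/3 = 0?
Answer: -15732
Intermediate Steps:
p = 0 (p = 3*0 = 0)
d(j, K) = 20 (d(j, K) = 8 - (-2)*(6 + 0) = 8 - (-2)*6 = 8 - 1*(-12) = 8 + 12 = 20)
f(R, V) = 36 (f(R, V) = (-6)**2 = 36)
(23 - 1*(-115))*(x(-7, f(5, d(-2, -5))) - 90) = (23 - 1*(-115))*((12 - 1*36) - 90) = (23 + 115)*((12 - 36) - 90) = 138*(-24 - 90) = 138*(-114) = -15732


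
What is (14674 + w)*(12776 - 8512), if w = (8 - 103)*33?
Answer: 49202296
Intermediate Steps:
w = -3135 (w = -95*33 = -3135)
(14674 + w)*(12776 - 8512) = (14674 - 3135)*(12776 - 8512) = 11539*4264 = 49202296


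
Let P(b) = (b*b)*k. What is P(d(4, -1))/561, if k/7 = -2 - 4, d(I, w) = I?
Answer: -224/187 ≈ -1.1979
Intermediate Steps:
k = -42 (k = 7*(-2 - 4) = 7*(-6) = -42)
P(b) = -42*b**2 (P(b) = (b*b)*(-42) = b**2*(-42) = -42*b**2)
P(d(4, -1))/561 = -42*4**2/561 = -42*16*(1/561) = -672*1/561 = -224/187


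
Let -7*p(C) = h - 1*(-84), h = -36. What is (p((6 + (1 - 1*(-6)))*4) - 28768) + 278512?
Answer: 1748160/7 ≈ 2.4974e+5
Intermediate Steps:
p(C) = -48/7 (p(C) = -(-36 - 1*(-84))/7 = -(-36 + 84)/7 = -⅐*48 = -48/7)
(p((6 + (1 - 1*(-6)))*4) - 28768) + 278512 = (-48/7 - 28768) + 278512 = -201424/7 + 278512 = 1748160/7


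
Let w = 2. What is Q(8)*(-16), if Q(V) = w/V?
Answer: -4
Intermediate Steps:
Q(V) = 2/V
Q(8)*(-16) = (2/8)*(-16) = (2*(1/8))*(-16) = (1/4)*(-16) = -4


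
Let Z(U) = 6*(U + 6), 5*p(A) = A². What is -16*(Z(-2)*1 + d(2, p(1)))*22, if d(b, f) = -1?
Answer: -8096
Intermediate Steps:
p(A) = A²/5
Z(U) = 36 + 6*U (Z(U) = 6*(6 + U) = 36 + 6*U)
-16*(Z(-2)*1 + d(2, p(1)))*22 = -16*((36 + 6*(-2))*1 - 1)*22 = -16*((36 - 12)*1 - 1)*22 = -16*(24*1 - 1)*22 = -16*(24 - 1)*22 = -16*23*22 = -368*22 = -8096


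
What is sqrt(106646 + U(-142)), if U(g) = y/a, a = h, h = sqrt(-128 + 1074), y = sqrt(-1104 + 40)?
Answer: sqrt(23859802934 + 946*I*sqrt(62909))/473 ≈ 326.57 + 0.0016238*I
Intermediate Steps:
y = 2*I*sqrt(266) (y = sqrt(-1064) = 2*I*sqrt(266) ≈ 32.619*I)
h = sqrt(946) ≈ 30.757
a = sqrt(946) ≈ 30.757
U(g) = 2*I*sqrt(62909)/473 (U(g) = (2*I*sqrt(266))/(sqrt(946)) = (2*I*sqrt(266))*(sqrt(946)/946) = 2*I*sqrt(62909)/473)
sqrt(106646 + U(-142)) = sqrt(106646 + 2*I*sqrt(62909)/473)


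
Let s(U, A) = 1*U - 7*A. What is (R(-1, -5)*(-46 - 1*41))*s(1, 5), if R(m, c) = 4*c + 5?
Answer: -44370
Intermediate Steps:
s(U, A) = U - 7*A
R(m, c) = 5 + 4*c
(R(-1, -5)*(-46 - 1*41))*s(1, 5) = ((5 + 4*(-5))*(-46 - 1*41))*(1 - 7*5) = ((5 - 20)*(-46 - 41))*(1 - 35) = -15*(-87)*(-34) = 1305*(-34) = -44370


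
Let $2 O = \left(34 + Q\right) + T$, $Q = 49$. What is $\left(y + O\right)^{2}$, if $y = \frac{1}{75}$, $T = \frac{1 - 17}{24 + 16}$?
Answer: $\frac{38402809}{22500} \approx 1706.8$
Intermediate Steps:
$T = - \frac{2}{5}$ ($T = - \frac{16}{40} = \left(-16\right) \frac{1}{40} = - \frac{2}{5} \approx -0.4$)
$y = \frac{1}{75} \approx 0.013333$
$O = \frac{413}{10}$ ($O = \frac{\left(34 + 49\right) - \frac{2}{5}}{2} = \frac{83 - \frac{2}{5}}{2} = \frac{1}{2} \cdot \frac{413}{5} = \frac{413}{10} \approx 41.3$)
$\left(y + O\right)^{2} = \left(\frac{1}{75} + \frac{413}{10}\right)^{2} = \left(\frac{6197}{150}\right)^{2} = \frac{38402809}{22500}$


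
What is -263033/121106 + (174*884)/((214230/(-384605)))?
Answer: -238816462150789/864817946 ≈ -2.7615e+5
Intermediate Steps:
-263033/121106 + (174*884)/((214230/(-384605))) = -263033*1/121106 + 153816/((214230*(-1/384605))) = -263033/121106 + 153816/(-42846/76921) = -263033/121106 + 153816*(-76921/42846) = -263033/121106 - 1971946756/7141 = -238816462150789/864817946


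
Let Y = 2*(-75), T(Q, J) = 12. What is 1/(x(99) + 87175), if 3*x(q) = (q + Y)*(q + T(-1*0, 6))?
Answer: 1/85288 ≈ 1.1725e-5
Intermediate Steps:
Y = -150
x(q) = (-150 + q)*(12 + q)/3 (x(q) = ((q - 150)*(q + 12))/3 = ((-150 + q)*(12 + q))/3 = (-150 + q)*(12 + q)/3)
1/(x(99) + 87175) = 1/((-600 - 46*99 + (1/3)*99**2) + 87175) = 1/((-600 - 4554 + (1/3)*9801) + 87175) = 1/((-600 - 4554 + 3267) + 87175) = 1/(-1887 + 87175) = 1/85288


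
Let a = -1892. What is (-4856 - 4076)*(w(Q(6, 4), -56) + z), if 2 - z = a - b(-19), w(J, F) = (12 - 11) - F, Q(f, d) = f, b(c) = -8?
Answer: -17354876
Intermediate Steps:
w(J, F) = 1 - F
z = 1886 (z = 2 - (-1892 - 1*(-8)) = 2 - (-1892 + 8) = 2 - 1*(-1884) = 2 + 1884 = 1886)
(-4856 - 4076)*(w(Q(6, 4), -56) + z) = (-4856 - 4076)*((1 - 1*(-56)) + 1886) = -8932*((1 + 56) + 1886) = -8932*(57 + 1886) = -8932*1943 = -17354876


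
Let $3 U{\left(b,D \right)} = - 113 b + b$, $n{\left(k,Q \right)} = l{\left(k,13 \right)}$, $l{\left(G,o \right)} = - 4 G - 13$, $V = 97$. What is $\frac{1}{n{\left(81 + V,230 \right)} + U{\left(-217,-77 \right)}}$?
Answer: $\frac{3}{22129} \approx 0.00013557$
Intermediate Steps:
$l{\left(G,o \right)} = -13 - 4 G$
$n{\left(k,Q \right)} = -13 - 4 k$
$U{\left(b,D \right)} = - \frac{112 b}{3}$ ($U{\left(b,D \right)} = \frac{- 113 b + b}{3} = \frac{\left(-112\right) b}{3} = - \frac{112 b}{3}$)
$\frac{1}{n{\left(81 + V,230 \right)} + U{\left(-217,-77 \right)}} = \frac{1}{\left(-13 - 4 \left(81 + 97\right)\right) - - \frac{24304}{3}} = \frac{1}{\left(-13 - 712\right) + \frac{24304}{3}} = \frac{1}{-725 + \frac{24304}{3}} = \frac{1}{\frac{22129}{3}} = \frac{3}{22129}$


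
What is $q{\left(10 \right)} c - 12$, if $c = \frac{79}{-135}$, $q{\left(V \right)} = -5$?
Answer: $- \frac{245}{27} \approx -9.0741$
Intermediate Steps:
$c = - \frac{79}{135}$ ($c = 79 \left(- \frac{1}{135}\right) = - \frac{79}{135} \approx -0.58519$)
$q{\left(10 \right)} c - 12 = \left(-5\right) \left(- \frac{79}{135}\right) - 12 = \frac{79}{27} - 12 = - \frac{245}{27}$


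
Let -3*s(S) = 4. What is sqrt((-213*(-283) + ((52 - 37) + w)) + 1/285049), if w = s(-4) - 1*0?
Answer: 5*sqrt(1763624148921987)/855147 ≈ 245.55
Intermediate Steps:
s(S) = -4/3 (s(S) = -1/3*4 = -4/3)
w = -4/3 (w = -4/3 - 1*0 = -4/3 + 0 = -4/3 ≈ -1.3333)
sqrt((-213*(-283) + ((52 - 37) + w)) + 1/285049) = sqrt((-213*(-283) + ((52 - 37) - 4/3)) + 1/285049) = sqrt((60279 + (15 - 4/3)) + 1/285049) = sqrt((60279 + 41/3) + 1/285049) = sqrt(180878/3 + 1/285049) = sqrt(51559093025/855147) = 5*sqrt(1763624148921987)/855147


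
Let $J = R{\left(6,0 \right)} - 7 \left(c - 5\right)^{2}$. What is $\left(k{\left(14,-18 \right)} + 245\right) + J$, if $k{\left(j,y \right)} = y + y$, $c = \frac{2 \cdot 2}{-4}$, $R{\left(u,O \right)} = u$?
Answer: $-37$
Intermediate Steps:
$c = -1$ ($c = 4 \left(- \frac{1}{4}\right) = -1$)
$k{\left(j,y \right)} = 2 y$
$J = -246$ ($J = 6 - 7 \left(-1 - 5\right)^{2} = 6 - 7 \left(-6\right)^{2} = 6 - 252 = -246$)
$\left(k{\left(14,-18 \right)} + 245\right) + J = \left(2 \left(-18\right) + 245\right) - 246 = \left(-36 + 245\right) - 246 = 209 - 246 = -37$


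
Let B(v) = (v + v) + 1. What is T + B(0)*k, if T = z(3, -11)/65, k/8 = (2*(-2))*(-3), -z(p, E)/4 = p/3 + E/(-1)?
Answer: 6192/65 ≈ 95.261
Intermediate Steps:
z(p, E) = 4*E - 4*p/3 (z(p, E) = -4*(p/3 + E/(-1)) = -4*(p*(1/3) + E*(-1)) = -4*(p/3 - E) = -4*(-E + p/3) = 4*E - 4*p/3)
k = 96 (k = 8*((2*(-2))*(-3)) = 8*(-4*(-3)) = 8*12 = 96)
B(v) = 1 + 2*v (B(v) = 2*v + 1 = 1 + 2*v)
T = -48/65 (T = (4*(-11) - 4/3*3)/65 = (-44 - 4)*(1/65) = -48*1/65 = -48/65 ≈ -0.73846)
T + B(0)*k = -48/65 + (1 + 2*0)*96 = -48/65 + (1 + 0)*96 = -48/65 + 1*96 = -48/65 + 96 = 6192/65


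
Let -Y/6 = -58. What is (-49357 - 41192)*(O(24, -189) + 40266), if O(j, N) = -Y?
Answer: -3614534982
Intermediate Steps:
Y = 348 (Y = -6*(-58) = 348)
O(j, N) = -348 (O(j, N) = -1*348 = -348)
(-49357 - 41192)*(O(24, -189) + 40266) = (-49357 - 41192)*(-348 + 40266) = -90549*39918 = -3614534982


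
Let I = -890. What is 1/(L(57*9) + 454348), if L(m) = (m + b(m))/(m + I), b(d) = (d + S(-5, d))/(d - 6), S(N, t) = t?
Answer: 63713/28947787085 ≈ 2.2010e-6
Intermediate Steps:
b(d) = 2*d/(-6 + d) (b(d) = (d + d)/(d - 6) = (2*d)/(-6 + d) = 2*d/(-6 + d))
L(m) = (m + 2*m/(-6 + m))/(-890 + m) (L(m) = (m + 2*m/(-6 + m))/(m - 890) = (m + 2*m/(-6 + m))/(-890 + m))
1/(L(57*9) + 454348) = 1/((57*9)*(-4 + 57*9)/((-890 + 57*9)*(-6 + 57*9)) + 454348) = 1/(513*(-4 + 513)/((-890 + 513)*(-6 + 513)) + 454348) = 1/(513*509/(-377*507) + 454348) = 1/(513*(-1/377)*(1/507)*509 + 454348) = 1/(-87039/63713 + 454348) = 1/(28947787085/63713) = 63713/28947787085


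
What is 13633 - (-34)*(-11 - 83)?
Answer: 10437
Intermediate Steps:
13633 - (-34)*(-11 - 83) = 13633 - (-34)*(-94) = 13633 - 1*3196 = 13633 - 3196 = 10437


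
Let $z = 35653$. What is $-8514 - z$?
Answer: $-44167$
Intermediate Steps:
$-8514 - z = -8514 - 35653 = -44167$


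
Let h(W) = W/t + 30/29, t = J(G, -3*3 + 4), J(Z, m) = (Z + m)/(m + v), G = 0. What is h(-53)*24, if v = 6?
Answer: 40488/145 ≈ 279.23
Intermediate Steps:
J(Z, m) = (Z + m)/(6 + m) (J(Z, m) = (Z + m)/(m + 6) = (Z + m)/(6 + m))
t = -5 (t = (0 + (-3*3 + 4))/(6 + (-3*3 + 4)) = (0 + (-9 + 4))/(6 + (-9 + 4)) = (0 - 5)/(6 - 5) = -5/1 = 1*(-5) = -5)
h(W) = 30/29 - W/5 (h(W) = W/(-5) + 30/29 = W*(-1/5) + 30*(1/29) = -W/5 + 30/29 = 30/29 - W/5)
h(-53)*24 = (30/29 - 1/5*(-53))*24 = (30/29 + 53/5)*24 = (1687/145)*24 = 40488/145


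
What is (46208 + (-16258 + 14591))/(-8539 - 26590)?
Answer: -44541/35129 ≈ -1.2679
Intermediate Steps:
(46208 + (-16258 + 14591))/(-8539 - 26590) = (46208 - 1667)/(-35129) = 44541*(-1/35129) = -44541/35129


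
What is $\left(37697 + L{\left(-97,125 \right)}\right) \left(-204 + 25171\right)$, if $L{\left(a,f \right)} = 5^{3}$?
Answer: $944301874$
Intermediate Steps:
$L{\left(a,f \right)} = 125$
$\left(37697 + L{\left(-97,125 \right)}\right) \left(-204 + 25171\right) = \left(37697 + 125\right) \left(-204 + 25171\right) = 37822 \cdot 24967 = 944301874$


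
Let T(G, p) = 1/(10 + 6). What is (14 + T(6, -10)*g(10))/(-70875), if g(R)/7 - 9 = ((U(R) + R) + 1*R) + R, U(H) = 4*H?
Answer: -37/54000 ≈ -0.00068519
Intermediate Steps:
T(G, p) = 1/16
g(R) = 63 + 49*R (g(R) = 63 + 7*(((4*R + R) + 1*R) + R) = 63 + 7*((5*R + R) + R) = 63 + 7*(6*R + R) = 63 + 7*(7*R) = 63 + 49*R)
(14 + T(6, -10)*g(10))/(-70875) = (14 + (63 + 49*10)/16)/(-70875) = (14 + (63 + 490)/16)*(-1/70875) = (14 + (1/16)*553)*(-1/70875) = (14 + 553/16)*(-1/70875) = (777/16)*(-1/70875) = -37/54000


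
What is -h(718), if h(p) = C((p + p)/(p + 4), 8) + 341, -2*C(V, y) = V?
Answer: -122742/361 ≈ -340.01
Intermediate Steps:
C(V, y) = -V/2
h(p) = 341 - p/(4 + p) (h(p) = -(p + p)/(2*(p + 4)) + 341 = -2*p/(2*(4 + p)) + 341 = -p/(4 + p) + 341 = 341 - p/(4 + p))
-h(718) = -4*(341 + 85*718)/(4 + 718) = -4*(341 + 61030)/722 = -4*61371/722 = -1*122742/361 = -122742/361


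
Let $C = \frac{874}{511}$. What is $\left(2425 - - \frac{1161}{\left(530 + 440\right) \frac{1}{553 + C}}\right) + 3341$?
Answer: $\frac{3187126797}{495670} \approx 6429.9$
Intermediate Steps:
$C = \frac{874}{511}$ ($C = 874 \cdot \frac{1}{511} = \frac{874}{511} \approx 1.7104$)
$\left(2425 - - \frac{1161}{\left(530 + 440\right) \frac{1}{553 + C}}\right) + 3341 = \left(2425 - - \frac{1161}{\left(530 + 440\right) \frac{1}{553 + \frac{874}{511}}}\right) + 3341 = \left(2425 - - \frac{1161}{970 \frac{1}{\frac{283457}{511}}}\right) + 3341 = \left(2425 - - \frac{1161}{970 \cdot \frac{511}{283457}}\right) + 3341 = \left(2425 - - \frac{1161}{\frac{495670}{283457}}\right) + 3341 = \left(2425 - \left(-1161\right) \frac{283457}{495670}\right) + 3341 = \left(2425 - - \frac{329093577}{495670}\right) + 3341 = \left(2425 + \frac{329093577}{495670}\right) + 3341 = \frac{1531093327}{495670} + 3341 = \frac{3187126797}{495670}$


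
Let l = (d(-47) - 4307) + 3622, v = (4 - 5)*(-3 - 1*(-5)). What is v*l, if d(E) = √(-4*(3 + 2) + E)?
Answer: 1370 - 2*I*√67 ≈ 1370.0 - 16.371*I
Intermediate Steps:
d(E) = √(-20 + E) (d(E) = √(-4*5 + E) = √(-20 + E))
v = -2 (v = -(-3 + 5) = -1*2 = -2)
l = -685 + I*√67 (l = (√(-20 - 47) - 4307) + 3622 = (√(-67) - 4307) + 3622 = (I*√67 - 4307) + 3622 = (-4307 + I*√67) + 3622 = -685 + I*√67 ≈ -685.0 + 8.1853*I)
v*l = -2*(-685 + I*√67) = 1370 - 2*I*√67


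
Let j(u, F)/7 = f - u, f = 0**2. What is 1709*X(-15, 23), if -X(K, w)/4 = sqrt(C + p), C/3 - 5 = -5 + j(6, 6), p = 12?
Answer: -6836*I*sqrt(114) ≈ -72989.0*I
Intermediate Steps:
f = 0
j(u, F) = -7*u (j(u, F) = 7*(0 - u) = 7*(-u) = -7*u)
C = -126 (C = 15 + 3*(-5 - 7*6) = 15 + 3*(-5 - 42) = 15 + 3*(-47) = 15 - 141 = -126)
X(K, w) = -4*I*sqrt(114) (X(K, w) = -4*sqrt(-126 + 12) = -4*I*sqrt(114))
1709*X(-15, 23) = 1709*(-4*I*sqrt(114)) = -6836*I*sqrt(114)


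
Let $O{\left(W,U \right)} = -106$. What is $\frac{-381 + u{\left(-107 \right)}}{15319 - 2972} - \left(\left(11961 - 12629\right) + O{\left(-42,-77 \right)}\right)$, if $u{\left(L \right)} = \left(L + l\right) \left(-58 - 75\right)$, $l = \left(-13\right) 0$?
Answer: $\frac{9570428}{12347} \approx 775.12$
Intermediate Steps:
$l = 0$
$u{\left(L \right)} = - 133 L$ ($u{\left(L \right)} = \left(L + 0\right) \left(-58 - 75\right) = L \left(-133\right) = - 133 L$)
$\frac{-381 + u{\left(-107 \right)}}{15319 - 2972} - \left(\left(11961 - 12629\right) + O{\left(-42,-77 \right)}\right) = \frac{-381 - -14231}{15319 - 2972} - \left(\left(11961 - 12629\right) - 106\right) = \frac{-381 + 14231}{12347} - \left(-668 - 106\right) = 13850 \cdot \frac{1}{12347} - -774 = \frac{13850}{12347} + 774 = \frac{9570428}{12347}$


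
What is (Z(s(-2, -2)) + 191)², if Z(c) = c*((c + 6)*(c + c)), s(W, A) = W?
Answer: 49729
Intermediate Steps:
Z(c) = 2*c²*(6 + c) (Z(c) = c*((6 + c)*(2*c)) = c*(2*c*(6 + c)) = 2*c²*(6 + c))
(Z(s(-2, -2)) + 191)² = (2*(-2)²*(6 - 2) + 191)² = (2*4*4 + 191)² = (32 + 191)² = 223² = 49729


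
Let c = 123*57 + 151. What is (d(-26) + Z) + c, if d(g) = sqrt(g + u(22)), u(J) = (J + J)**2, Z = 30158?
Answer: 37320 + sqrt(1910) ≈ 37364.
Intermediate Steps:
u(J) = 4*J**2 (u(J) = (2*J)**2 = 4*J**2)
c = 7162 (c = 7011 + 151 = 7162)
d(g) = sqrt(1936 + g) (d(g) = sqrt(g + 4*22**2) = sqrt(g + 4*484) = sqrt(g + 1936) = sqrt(1936 + g))
(d(-26) + Z) + c = (sqrt(1936 - 26) + 30158) + 7162 = (sqrt(1910) + 30158) + 7162 = (30158 + sqrt(1910)) + 7162 = 37320 + sqrt(1910)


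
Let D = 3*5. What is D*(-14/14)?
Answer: -15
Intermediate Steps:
D = 15
D*(-14/14) = 15*(-14/14) = 15*(-14*1/14) = 15*(-1) = -15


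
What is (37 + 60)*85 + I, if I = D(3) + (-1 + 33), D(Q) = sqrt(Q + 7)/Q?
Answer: 8277 + sqrt(10)/3 ≈ 8278.0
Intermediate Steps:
D(Q) = sqrt(7 + Q)/Q
I = 32 + sqrt(10)/3 (I = sqrt(7 + 3)/3 + (-1 + 33) = sqrt(10)/3 + 32 = 32 + sqrt(10)/3 ≈ 33.054)
(37 + 60)*85 + I = (37 + 60)*85 + (32 + sqrt(10)/3) = 97*85 + (32 + sqrt(10)/3) = 8245 + (32 + sqrt(10)/3) = 8277 + sqrt(10)/3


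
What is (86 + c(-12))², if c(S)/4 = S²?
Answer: 438244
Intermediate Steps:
c(S) = 4*S²
(86 + c(-12))² = (86 + 4*(-12)²)² = (86 + 4*144)² = (86 + 576)² = 662² = 438244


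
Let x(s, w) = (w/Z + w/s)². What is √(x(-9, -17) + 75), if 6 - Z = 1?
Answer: √156499/45 ≈ 8.7911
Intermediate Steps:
Z = 5 (Z = 6 - 1*1 = 6 - 1 = 5)
x(s, w) = (w/5 + w/s)²
√(x(-9, -17) + 75) = √((1/25)*(-17)²*(5 - 9)²/(-9)² + 75) = √((1/25)*(1/81)*289*(-4)² + 75) = √((1/25)*(1/81)*289*16 + 75) = √(4624/2025 + 75) = √(156499/2025) = √156499/45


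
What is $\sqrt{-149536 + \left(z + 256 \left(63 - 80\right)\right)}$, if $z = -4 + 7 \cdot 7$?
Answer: $i \sqrt{153843} \approx 392.23 i$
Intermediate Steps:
$z = 45$ ($z = -4 + 49 = 45$)
$\sqrt{-149536 + \left(z + 256 \left(63 - 80\right)\right)} = \sqrt{-149536 + \left(45 + 256 \left(63 - 80\right)\right)} = \sqrt{-149536 + \left(45 + 256 \left(-17\right)\right)} = \sqrt{-149536 + \left(45 - 4352\right)} = \sqrt{-149536 - 4307} = \sqrt{-153843} = i \sqrt{153843}$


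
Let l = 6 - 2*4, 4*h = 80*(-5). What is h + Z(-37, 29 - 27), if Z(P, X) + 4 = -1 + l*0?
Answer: -105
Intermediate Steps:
h = -100 (h = (80*(-5))/4 = (1/4)*(-400) = -100)
l = -2 (l = 6 - 8 = -2)
Z(P, X) = -5 (Z(P, X) = -4 + (-1 - 2*0) = -4 + (-1 + 0) = -4 - 1 = -5)
h + Z(-37, 29 - 27) = -100 - 5 = -105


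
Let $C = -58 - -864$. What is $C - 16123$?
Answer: $-15317$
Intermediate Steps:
$C = 806$ ($C = -58 + 864 = 806$)
$C - 16123 = 806 - 16123 = -15317$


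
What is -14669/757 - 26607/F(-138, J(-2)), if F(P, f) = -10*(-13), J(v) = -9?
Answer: -22048469/98410 ≈ -224.05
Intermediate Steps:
F(P, f) = 130
-14669/757 - 26607/F(-138, J(-2)) = -14669/757 - 26607/130 = -22048469/98410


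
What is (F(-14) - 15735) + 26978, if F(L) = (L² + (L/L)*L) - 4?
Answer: 11421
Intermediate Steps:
F(L) = -4 + L + L² (F(L) = (L² + 1*L) - 4 = (L² + L) - 4 = (L + L²) - 4 = -4 + L + L²)
(F(-14) - 15735) + 26978 = ((-4 - 14 + (-14)²) - 15735) + 26978 = ((-4 - 14 + 196) - 15735) + 26978 = (178 - 15735) + 26978 = -15557 + 26978 = 11421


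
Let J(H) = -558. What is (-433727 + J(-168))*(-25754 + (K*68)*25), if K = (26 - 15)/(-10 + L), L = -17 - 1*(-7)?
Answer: 11590632365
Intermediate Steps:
L = -10 (L = -17 + 7 = -10)
K = -11/20 (K = (26 - 15)/(-10 - 10) = 11/(-20) = 11*(-1/20) = -11/20 ≈ -0.55000)
(-433727 + J(-168))*(-25754 + (K*68)*25) = (-433727 - 558)*(-25754 - 11/20*68*25) = -434285*(-25754 - 187/5*25) = -434285*(-25754 - 935) = -434285*(-26689) = 11590632365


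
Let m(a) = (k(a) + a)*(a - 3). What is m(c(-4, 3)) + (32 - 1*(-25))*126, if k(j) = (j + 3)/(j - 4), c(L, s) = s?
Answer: 7182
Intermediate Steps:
k(j) = (3 + j)/(-4 + j)
m(a) = (-3 + a)*(a + (3 + a)/(-4 + a)) (m(a) = ((3 + a)/(-4 + a) + a)*(a - 3) = (a + (3 + a)/(-4 + a))*(-3 + a) = (-3 + a)*(a + (3 + a)/(-4 + a)))
m(c(-4, 3)) + (32 - 1*(-25))*126 = (-9 + 3³ - 6*3² + 12*3)/(-4 + 3) + (32 - 1*(-25))*126 = (-9 + 27 - 6*9 + 36)/(-1) + (32 + 25)*126 = -(-9 + 27 - 54 + 36) + 57*126 = -1*0 + 7182 = 0 + 7182 = 7182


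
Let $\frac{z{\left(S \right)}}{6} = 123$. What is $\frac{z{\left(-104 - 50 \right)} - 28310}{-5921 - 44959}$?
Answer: $\frac{6893}{12720} \approx 0.5419$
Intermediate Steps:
$z{\left(S \right)} = 738$ ($z{\left(S \right)} = 6 \cdot 123 = 738$)
$\frac{z{\left(-104 - 50 \right)} - 28310}{-5921 - 44959} = \frac{738 - 28310}{-5921 - 44959} = - \frac{27572}{-50880} = \left(-27572\right) \left(- \frac{1}{50880}\right) = \frac{6893}{12720}$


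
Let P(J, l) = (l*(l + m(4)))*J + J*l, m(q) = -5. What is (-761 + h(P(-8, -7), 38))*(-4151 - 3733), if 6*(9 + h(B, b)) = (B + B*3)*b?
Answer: 129103128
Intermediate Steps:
P(J, l) = J*l + J*l*(-5 + l) (P(J, l) = (l*(l - 5))*J + J*l = (l*(-5 + l))*J + J*l = J*l*(-5 + l) + J*l = J*l + J*l*(-5 + l))
h(B, b) = -9 + 2*B*b/3 (h(B, b) = -9 + ((B + B*3)*b)/6 = -9 + ((B + 3*B)*b)/6 = -9 + ((4*B)*b)/6 = -9 + (4*B*b)/6 = -9 + 2*B*b/3)
(-761 + h(P(-8, -7), 38))*(-4151 - 3733) = (-761 + (-9 + (⅔)*(-8*(-7)*(-4 - 7))*38))*(-4151 - 3733) = (-761 + (-9 + (⅔)*(-8*(-7)*(-11))*38))*(-7884) = (-761 + (-9 + (⅔)*(-616)*38))*(-7884) = (-761 + (-9 - 46816/3))*(-7884) = (-761 - 46843/3)*(-7884) = -49126/3*(-7884) = 129103128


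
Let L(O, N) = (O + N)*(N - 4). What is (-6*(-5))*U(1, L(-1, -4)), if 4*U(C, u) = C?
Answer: 15/2 ≈ 7.5000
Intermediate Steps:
L(O, N) = (-4 + N)*(N + O) (L(O, N) = (N + O)*(-4 + N) = (-4 + N)*(N + O))
U(C, u) = C/4
(-6*(-5))*U(1, L(-1, -4)) = (-6*(-5))*((¼)*1) = 30*(¼) = 15/2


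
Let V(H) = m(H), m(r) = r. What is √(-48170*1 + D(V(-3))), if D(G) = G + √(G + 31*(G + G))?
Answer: √(-48173 + 3*I*√21) ≈ 0.0313 + 219.48*I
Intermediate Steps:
V(H) = H
D(G) = G + 3*√7*√G (D(G) = G + √(G + 31*(2*G)) = G + √(G + 62*G) = G + √(63*G) = G + 3*√7*√G)
√(-48170*1 + D(V(-3))) = √(-48170*1 + (-3 + 3*√7*√(-3))) = √(-48170 + (-3 + 3*√7*(I*√3))) = √(-48170 + (-3 + 3*I*√21)) = √(-48173 + 3*I*√21)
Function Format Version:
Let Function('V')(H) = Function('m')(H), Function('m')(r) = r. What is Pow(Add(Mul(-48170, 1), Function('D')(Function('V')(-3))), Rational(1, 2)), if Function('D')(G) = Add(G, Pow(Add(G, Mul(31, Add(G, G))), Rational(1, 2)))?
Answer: Pow(Add(-48173, Mul(3, I, Pow(21, Rational(1, 2)))), Rational(1, 2)) ≈ Add(0.0313, Mul(219.48, I))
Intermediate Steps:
Function('V')(H) = H
Function('D')(G) = Add(G, Mul(3, Pow(7, Rational(1, 2)), Pow(G, Rational(1, 2)))) (Function('D')(G) = Add(G, Pow(Add(G, Mul(31, Mul(2, G))), Rational(1, 2))) = Add(G, Pow(Add(G, Mul(62, G)), Rational(1, 2))) = Add(G, Pow(Mul(63, G), Rational(1, 2))) = Add(G, Mul(3, Pow(7, Rational(1, 2)), Pow(G, Rational(1, 2)))))
Pow(Add(Mul(-48170, 1), Function('D')(Function('V')(-3))), Rational(1, 2)) = Pow(Add(Mul(-48170, 1), Add(-3, Mul(3, Pow(7, Rational(1, 2)), Pow(-3, Rational(1, 2))))), Rational(1, 2)) = Pow(Add(-48170, Add(-3, Mul(3, Pow(7, Rational(1, 2)), Mul(I, Pow(3, Rational(1, 2)))))), Rational(1, 2)) = Pow(Add(-48170, Add(-3, Mul(3, I, Pow(21, Rational(1, 2))))), Rational(1, 2)) = Pow(Add(-48173, Mul(3, I, Pow(21, Rational(1, 2)))), Rational(1, 2))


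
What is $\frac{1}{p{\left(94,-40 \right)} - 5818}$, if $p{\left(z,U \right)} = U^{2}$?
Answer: $- \frac{1}{4218} \approx -0.00023708$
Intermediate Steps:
$\frac{1}{p{\left(94,-40 \right)} - 5818} = \frac{1}{\left(-40\right)^{2} - 5818} = \frac{1}{1600 - 5818} = \frac{1}{-4218} = - \frac{1}{4218}$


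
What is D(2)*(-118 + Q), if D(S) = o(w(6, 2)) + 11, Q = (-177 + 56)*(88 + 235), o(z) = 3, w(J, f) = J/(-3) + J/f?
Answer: -548814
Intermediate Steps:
w(J, f) = -J/3 + J/f (w(J, f) = J*(-⅓) + J/f = -J/3 + J/f)
Q = -39083 (Q = -121*323 = -39083)
D(S) = 14 (D(S) = 3 + 11 = 14)
D(2)*(-118 + Q) = 14*(-118 - 39083) = 14*(-39201) = -548814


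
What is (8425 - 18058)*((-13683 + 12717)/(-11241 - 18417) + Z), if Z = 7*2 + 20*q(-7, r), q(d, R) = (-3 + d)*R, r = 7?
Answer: 65994112821/4943 ≈ 1.3351e+7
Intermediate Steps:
q(d, R) = R*(-3 + d)
Z = -1386 (Z = 7*2 + 20*(7*(-3 - 7)) = 14 + 20*(7*(-10)) = 14 + 20*(-70) = 14 - 1400 = -1386)
(8425 - 18058)*((-13683 + 12717)/(-11241 - 18417) + Z) = (8425 - 18058)*((-13683 + 12717)/(-11241 - 18417) - 1386) = -9633*(-966/(-29658) - 1386) = -9633*(-966*(-1/29658) - 1386) = -9633*(161/4943 - 1386) = -9633*(-6850837/4943) = 65994112821/4943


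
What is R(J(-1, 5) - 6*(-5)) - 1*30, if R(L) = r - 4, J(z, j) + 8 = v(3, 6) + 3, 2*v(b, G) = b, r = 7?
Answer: -27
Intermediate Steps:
v(b, G) = b/2
J(z, j) = -7/2 (J(z, j) = -8 + ((½)*3 + 3) = -8 + (3/2 + 3) = -8 + 9/2 = -7/2)
R(L) = 3 (R(L) = 7 - 4 = 3)
R(J(-1, 5) - 6*(-5)) - 1*30 = 3 - 1*30 = 3 - 30 = -27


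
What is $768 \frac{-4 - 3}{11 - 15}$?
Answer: $1344$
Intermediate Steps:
$768 \frac{-4 - 3}{11 - 15} = 768 \left(- \frac{7}{-4}\right) = 768 \left(\left(-7\right) \left(- \frac{1}{4}\right)\right) = 768 \cdot \frac{7}{4} = 1344$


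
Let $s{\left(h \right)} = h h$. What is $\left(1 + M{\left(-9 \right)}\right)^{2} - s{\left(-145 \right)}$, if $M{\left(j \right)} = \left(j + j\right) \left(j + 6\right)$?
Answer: $-18000$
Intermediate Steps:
$s{\left(h \right)} = h^{2}$
$M{\left(j \right)} = 2 j \left(6 + j\right)$
$\left(1 + M{\left(-9 \right)}\right)^{2} - s{\left(-145 \right)} = \left(1 + 2 \left(-9\right) \left(6 - 9\right)\right)^{2} - \left(-145\right)^{2} = \left(1 + 2 \left(-9\right) \left(-3\right)\right)^{2} - 21025 = \left(1 + 54\right)^{2} - 21025 = 55^{2} - 21025 = 3025 - 21025 = -18000$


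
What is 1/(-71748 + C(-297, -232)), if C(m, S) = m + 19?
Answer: -1/72026 ≈ -1.3884e-5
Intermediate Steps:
C(m, S) = 19 + m
1/(-71748 + C(-297, -232)) = 1/(-71748 + (19 - 297)) = 1/(-71748 - 278) = 1/(-72026) = -1/72026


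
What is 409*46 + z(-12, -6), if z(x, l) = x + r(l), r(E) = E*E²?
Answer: 18586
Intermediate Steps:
r(E) = E³
z(x, l) = x + l³
409*46 + z(-12, -6) = 409*46 + (-12 + (-6)³) = 18814 + (-12 - 216) = 18814 - 228 = 18586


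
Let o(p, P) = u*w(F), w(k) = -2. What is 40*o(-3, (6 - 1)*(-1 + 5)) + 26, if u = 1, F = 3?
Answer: -54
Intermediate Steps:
o(p, P) = -2 (o(p, P) = 1*(-2) = -2)
40*o(-3, (6 - 1)*(-1 + 5)) + 26 = 40*(-2) + 26 = -80 + 26 = -54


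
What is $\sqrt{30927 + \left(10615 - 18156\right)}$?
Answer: $\sqrt{23386} \approx 152.92$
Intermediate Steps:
$\sqrt{30927 + \left(10615 - 18156\right)} = \sqrt{30927 - 7541} = \sqrt{23386}$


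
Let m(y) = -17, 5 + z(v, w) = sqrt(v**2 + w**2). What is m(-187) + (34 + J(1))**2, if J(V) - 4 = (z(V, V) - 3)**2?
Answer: 11311 - 3328*sqrt(2) ≈ 6604.5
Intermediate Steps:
z(v, w) = -5 + sqrt(v**2 + w**2)
J(V) = 4 + (-8 + sqrt(2)*sqrt(V**2))**2 (J(V) = 4 + ((-5 + sqrt(V**2 + V**2)) - 3)**2 = 4 + ((-5 + sqrt(2*V**2)) - 3)**2 = 4 + ((-5 + sqrt(2)*sqrt(V**2)) - 3)**2 = 4 + (-8 + sqrt(2)*sqrt(V**2))**2)
m(-187) + (34 + J(1))**2 = -17 + (34 + (4 + (-8 + sqrt(2)*sqrt(1**2))**2))**2 = -17 + (34 + (4 + (-8 + sqrt(2)*sqrt(1))**2))**2 = -17 + (34 + (4 + (-8 + sqrt(2)*1)**2))**2 = -17 + (34 + (4 + (-8 + sqrt(2))**2))**2 = -17 + (38 + (-8 + sqrt(2))**2)**2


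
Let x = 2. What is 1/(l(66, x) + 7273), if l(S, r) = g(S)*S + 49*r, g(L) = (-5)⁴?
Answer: 1/48621 ≈ 2.0567e-5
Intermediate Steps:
g(L) = 625
l(S, r) = 49*r + 625*S (l(S, r) = 625*S + 49*r = 49*r + 625*S)
1/(l(66, x) + 7273) = 1/((49*2 + 625*66) + 7273) = 1/((98 + 41250) + 7273) = 1/(41348 + 7273) = 1/48621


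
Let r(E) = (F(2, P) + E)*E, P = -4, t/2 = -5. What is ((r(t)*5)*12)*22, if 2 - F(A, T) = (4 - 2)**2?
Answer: 158400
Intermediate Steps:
t = -10 (t = 2*(-5) = -10)
F(A, T) = -2 (F(A, T) = 2 - (4 - 2)**2 = 2 - 1*2**2 = 2 - 1*4 = 2 - 4 = -2)
r(E) = E*(-2 + E) (r(E) = (-2 + E)*E = E*(-2 + E))
((r(t)*5)*12)*22 = ((-10*(-2 - 10)*5)*12)*22 = ((-10*(-12)*5)*12)*22 = ((120*5)*12)*22 = (600*12)*22 = 7200*22 = 158400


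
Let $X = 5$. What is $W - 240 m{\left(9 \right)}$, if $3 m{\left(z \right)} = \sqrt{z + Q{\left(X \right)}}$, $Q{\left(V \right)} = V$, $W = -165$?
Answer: $-165 - 80 \sqrt{14} \approx -464.33$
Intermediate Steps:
$m{\left(z \right)} = \frac{\sqrt{5 + z}}{3}$ ($m{\left(z \right)} = \frac{\sqrt{z + 5}}{3} = \frac{\sqrt{5 + z}}{3}$)
$W - 240 m{\left(9 \right)} = -165 - 240 \frac{\sqrt{5 + 9}}{3} = -165 - 240 \frac{\sqrt{14}}{3} = -165 - 80 \sqrt{14}$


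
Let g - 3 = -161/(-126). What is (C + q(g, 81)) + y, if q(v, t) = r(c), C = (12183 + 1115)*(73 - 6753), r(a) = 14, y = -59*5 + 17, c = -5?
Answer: -88830904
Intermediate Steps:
y = -278 (y = -295 + 17 = -278)
C = -88830640 (C = 13298*(-6680) = -88830640)
g = 77/18 (g = 3 - 161/(-126) = 3 - 161*(-1/126) = 3 + 23/18 = 77/18 ≈ 4.2778)
q(v, t) = 14
(C + q(g, 81)) + y = (-88830640 + 14) - 278 = -88830626 - 278 = -88830904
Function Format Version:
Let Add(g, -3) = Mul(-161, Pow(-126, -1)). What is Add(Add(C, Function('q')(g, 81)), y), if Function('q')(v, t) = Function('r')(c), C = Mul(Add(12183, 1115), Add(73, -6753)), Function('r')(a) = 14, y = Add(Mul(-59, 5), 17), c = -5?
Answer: -88830904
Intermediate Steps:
y = -278 (y = Add(-295, 17) = -278)
C = -88830640 (C = Mul(13298, -6680) = -88830640)
g = Rational(77, 18) (g = Add(3, Mul(-161, Pow(-126, -1))) = Add(3, Mul(-161, Rational(-1, 126))) = Add(3, Rational(23, 18)) = Rational(77, 18) ≈ 4.2778)
Function('q')(v, t) = 14
Add(Add(C, Function('q')(g, 81)), y) = Add(Add(-88830640, 14), -278) = Add(-88830626, -278) = -88830904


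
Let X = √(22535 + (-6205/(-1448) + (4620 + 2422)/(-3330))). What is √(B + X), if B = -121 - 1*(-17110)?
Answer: √(685758064590900 + 100455*√3638836053385490)/200910 ≈ 130.92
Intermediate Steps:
B = 16989 (B = -121 + 17110 = 16989)
X = √3638836053385490/401820 (X = √(22535 + (-6205*(-1/1448) + 7042*(-1/3330))) = √(22535 + (6205/1448 - 3521/1665)) = √(22535 + 5232917/2410920) = √(54335315117/2410920) = √3638836053385490/401820 ≈ 150.12)
√(B + X) = √(16989 + √3638836053385490/401820)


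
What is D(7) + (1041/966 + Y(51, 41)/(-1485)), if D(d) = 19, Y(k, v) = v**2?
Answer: 9059243/478170 ≈ 18.946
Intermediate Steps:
D(7) + (1041/966 + Y(51, 41)/(-1485)) = 19 + (1041/966 + 41**2/(-1485)) = 19 + (1041*(1/966) + 1681*(-1/1485)) = 19 + (347/322 - 1681/1485) = 19 - 25987/478170 = 9059243/478170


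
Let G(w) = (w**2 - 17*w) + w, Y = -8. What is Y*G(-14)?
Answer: -3360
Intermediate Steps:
G(w) = w**2 - 16*w
Y*G(-14) = -(-112)*(-16 - 14) = -(-112)*(-30) = -8*420 = -3360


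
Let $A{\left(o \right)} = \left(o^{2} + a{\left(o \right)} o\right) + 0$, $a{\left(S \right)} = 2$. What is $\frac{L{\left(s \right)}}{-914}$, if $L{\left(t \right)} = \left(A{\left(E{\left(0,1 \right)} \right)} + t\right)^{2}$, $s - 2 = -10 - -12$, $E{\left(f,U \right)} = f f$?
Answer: $- \frac{8}{457} \approx -0.017505$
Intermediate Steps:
$E{\left(f,U \right)} = f^{2}$
$s = 4$ ($s = 2 - -2 = 2 + \left(-10 + 12\right) = 2 + 2 = 4$)
$A{\left(o \right)} = o^{2} + 2 o$ ($A{\left(o \right)} = \left(o^{2} + 2 o\right) + 0 = o^{2} + 2 o$)
$L{\left(t \right)} = t^{2}$ ($L{\left(t \right)} = \left(0^{2} \left(2 + 0^{2}\right) + t\right)^{2} = \left(0 \left(2 + 0\right) + t\right)^{2} = \left(0 \cdot 2 + t\right)^{2} = \left(0 + t\right)^{2} = t^{2}$)
$\frac{L{\left(s \right)}}{-914} = \frac{4^{2}}{-914} = 16 \left(- \frac{1}{914}\right) = - \frac{8}{457}$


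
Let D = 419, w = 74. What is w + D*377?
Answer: 158037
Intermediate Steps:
w + D*377 = 74 + 419*377 = 74 + 157963 = 158037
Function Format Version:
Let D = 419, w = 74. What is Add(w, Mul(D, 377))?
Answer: 158037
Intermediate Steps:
Add(w, Mul(D, 377)) = Add(74, Mul(419, 377)) = Add(74, 157963) = 158037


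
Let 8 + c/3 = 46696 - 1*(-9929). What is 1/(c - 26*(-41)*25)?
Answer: 1/196501 ≈ 5.0890e-6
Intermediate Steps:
c = 169851 (c = -24 + 3*(46696 - 1*(-9929)) = -24 + 3*(46696 + 9929) = -24 + 3*56625 = -24 + 169875 = 169851)
1/(c - 26*(-41)*25) = 1/(169851 - 26*(-41)*25) = 1/(169851 + 1066*25) = 1/(169851 + 26650) = 1/196501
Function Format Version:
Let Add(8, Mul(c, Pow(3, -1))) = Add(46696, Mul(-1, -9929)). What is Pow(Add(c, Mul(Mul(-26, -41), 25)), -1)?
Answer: Rational(1, 196501) ≈ 5.0890e-6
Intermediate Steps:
c = 169851 (c = Add(-24, Mul(3, Add(46696, Mul(-1, -9929)))) = Add(-24, Mul(3, Add(46696, 9929))) = Add(-24, Mul(3, 56625)) = Add(-24, 169875) = 169851)
Pow(Add(c, Mul(Mul(-26, -41), 25)), -1) = Pow(Add(169851, Mul(Mul(-26, -41), 25)), -1) = Pow(Add(169851, Mul(1066, 25)), -1) = Pow(Add(169851, 26650), -1) = Pow(196501, -1) = Rational(1, 196501)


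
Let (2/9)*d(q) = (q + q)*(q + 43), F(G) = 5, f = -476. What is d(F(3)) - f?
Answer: 2636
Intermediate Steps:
d(q) = 9*q*(43 + q) (d(q) = 9*((q + q)*(q + 43))/2 = 9*((2*q)*(43 + q))/2 = 9*(2*q*(43 + q))/2 = 9*q*(43 + q))
d(F(3)) - f = 9*5*(43 + 5) - 1*(-476) = 9*5*48 + 476 = 2160 + 476 = 2636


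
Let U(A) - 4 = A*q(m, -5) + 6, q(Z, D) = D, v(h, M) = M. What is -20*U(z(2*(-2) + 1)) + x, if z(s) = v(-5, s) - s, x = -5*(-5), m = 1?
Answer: -175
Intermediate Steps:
x = 25
z(s) = 0 (z(s) = s - s = 0)
U(A) = 10 - 5*A (U(A) = 4 + (A*(-5) + 6) = 4 + (-5*A + 6) = 4 + (6 - 5*A) = 10 - 5*A)
-20*U(z(2*(-2) + 1)) + x = -20*(10 - 5*0) + 25 = -20*(10 + 0) + 25 = -20*10 + 25 = -200 + 25 = -175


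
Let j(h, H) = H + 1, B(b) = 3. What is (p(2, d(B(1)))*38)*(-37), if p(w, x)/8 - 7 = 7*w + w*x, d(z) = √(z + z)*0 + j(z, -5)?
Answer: -146224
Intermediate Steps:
j(h, H) = 1 + H
d(z) = -4 (d(z) = √(z + z)*0 + (1 - 5) = √(2*z)*0 - 4 = (√2*√z)*0 - 4 = 0 - 4 = -4)
p(w, x) = 56 + 56*w + 8*w*x (p(w, x) = 56 + 8*(7*w + w*x) = 56 + (56*w + 8*w*x) = 56 + 56*w + 8*w*x)
(p(2, d(B(1)))*38)*(-37) = ((56 + 56*2 + 8*2*(-4))*38)*(-37) = ((56 + 112 - 64)*38)*(-37) = (104*38)*(-37) = 3952*(-37) = -146224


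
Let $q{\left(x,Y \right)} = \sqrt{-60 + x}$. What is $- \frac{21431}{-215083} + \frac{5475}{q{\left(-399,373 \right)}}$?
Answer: $\frac{21431}{215083} - \frac{1825 i \sqrt{51}}{51} \approx 0.099641 - 255.55 i$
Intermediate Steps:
$- \frac{21431}{-215083} + \frac{5475}{q{\left(-399,373 \right)}} = - \frac{21431}{-215083} + \frac{5475}{\sqrt{-60 - 399}} = \left(-21431\right) \left(- \frac{1}{215083}\right) + \frac{5475}{\sqrt{-459}} = \frac{21431}{215083} + \frac{5475}{3 i \sqrt{51}} = \frac{21431}{215083} + 5475 \left(- \frac{i \sqrt{51}}{153}\right) = \frac{21431}{215083} - \frac{1825 i \sqrt{51}}{51}$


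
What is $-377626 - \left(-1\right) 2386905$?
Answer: $2009279$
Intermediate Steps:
$-377626 - \left(-1\right) 2386905 = -377626 - -2386905 = -377626 + 2386905 = 2009279$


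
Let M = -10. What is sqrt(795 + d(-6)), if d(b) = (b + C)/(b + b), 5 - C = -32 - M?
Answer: sqrt(3173)/2 ≈ 28.165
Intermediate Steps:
C = 27 (C = 5 - (-32 - 1*(-10)) = 5 - (-32 + 10) = 5 - 1*(-22) = 5 + 22 = 27)
d(b) = (27 + b)/(2*b) (d(b) = (b + 27)/(b + b) = (27 + b)/((2*b)) = (27 + b)*(1/(2*b)) = (27 + b)/(2*b))
sqrt(795 + d(-6)) = sqrt(795 + (1/2)*(27 - 6)/(-6)) = sqrt(795 + (1/2)*(-1/6)*21) = sqrt(795 - 7/4) = sqrt(3173/4) = sqrt(3173)/2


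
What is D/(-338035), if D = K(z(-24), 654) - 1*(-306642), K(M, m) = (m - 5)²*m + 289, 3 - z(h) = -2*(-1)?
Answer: -55154477/67607 ≈ -815.81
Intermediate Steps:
z(h) = 1 (z(h) = 3 - (-2)*(-1) = 3 - 1*2 = 3 - 2 = 1)
K(M, m) = 289 + m*(-5 + m)² (K(M, m) = (-5 + m)²*m + 289 = m*(-5 + m)² + 289 = 289 + m*(-5 + m)²)
D = 275772385 (D = (289 + 654*(-5 + 654)²) - 1*(-306642) = (289 + 654*649²) + 306642 = (289 + 654*421201) + 306642 = (289 + 275465454) + 306642 = 275465743 + 306642 = 275772385)
D/(-338035) = 275772385/(-338035) = 275772385*(-1/338035) = -55154477/67607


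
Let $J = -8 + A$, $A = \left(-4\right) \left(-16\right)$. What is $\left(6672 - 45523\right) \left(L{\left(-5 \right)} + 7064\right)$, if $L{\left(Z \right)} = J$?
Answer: $-276619120$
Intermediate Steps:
$A = 64$
$J = 56$ ($J = -8 + 64 = 56$)
$L{\left(Z \right)} = 56$
$\left(6672 - 45523\right) \left(L{\left(-5 \right)} + 7064\right) = \left(6672 - 45523\right) \left(56 + 7064\right) = \left(-38851\right) 7120 = -276619120$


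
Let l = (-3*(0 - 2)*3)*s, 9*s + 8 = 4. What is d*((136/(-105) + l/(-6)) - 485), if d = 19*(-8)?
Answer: 7739992/105 ≈ 73714.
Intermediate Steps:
s = -4/9 (s = -8/9 + (1/9)*4 = -8/9 + 4/9 = -4/9 ≈ -0.44444)
l = -8 (l = (-3*(0 - 2)*3)*(-4/9) = (-3*(-2)*3)*(-4/9) = (6*3)*(-4/9) = 18*(-4/9) = -8)
d = -152
d*((136/(-105) + l/(-6)) - 485) = -152*((136/(-105) - 8/(-6)) - 485) = -152*((136*(-1/105) - 8*(-1/6)) - 485) = -152*((-136/105 + 4/3) - 485) = -152*(4/105 - 485) = -152*(-50921/105) = 7739992/105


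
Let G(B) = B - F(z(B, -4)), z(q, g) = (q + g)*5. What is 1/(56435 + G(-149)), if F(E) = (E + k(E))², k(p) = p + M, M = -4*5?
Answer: -1/2346214 ≈ -4.2622e-7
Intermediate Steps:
M = -20
z(q, g) = 5*g + 5*q (z(q, g) = (g + q)*5 = 5*g + 5*q)
k(p) = -20 + p (k(p) = p - 20 = -20 + p)
F(E) = (-20 + 2*E)² (F(E) = (E + (-20 + E))² = (-20 + 2*E)²)
G(B) = B - 4*(-30 + 5*B)² (G(B) = B - 4*(-10 + (5*(-4) + 5*B))² = B - 4*(-10 + (-20 + 5*B))² = B - 4*(-30 + 5*B)²)
1/(56435 + G(-149)) = 1/(56435 + (-149 - 100*(-6 - 149)²)) = 1/(56435 + (-149 - 100*(-155)²)) = 1/(56435 + (-149 - 100*24025)) = 1/(56435 + (-149 - 2402500)) = 1/(56435 - 2402649) = 1/(-2346214) = -1/2346214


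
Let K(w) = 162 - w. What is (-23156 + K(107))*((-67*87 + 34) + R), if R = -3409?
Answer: 212621604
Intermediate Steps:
(-23156 + K(107))*((-67*87 + 34) + R) = (-23156 + (162 - 1*107))*((-67*87 + 34) - 3409) = (-23156 + (162 - 107))*((-5829 + 34) - 3409) = (-23156 + 55)*(-5795 - 3409) = -23101*(-9204) = 212621604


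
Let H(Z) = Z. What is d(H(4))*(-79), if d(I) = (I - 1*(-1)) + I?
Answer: -711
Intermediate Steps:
d(I) = 1 + 2*I (d(I) = (I + 1) + I = (1 + I) + I = 1 + 2*I)
d(H(4))*(-79) = (1 + 2*4)*(-79) = (1 + 8)*(-79) = 9*(-79) = -711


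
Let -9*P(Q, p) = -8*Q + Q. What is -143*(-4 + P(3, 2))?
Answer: 715/3 ≈ 238.33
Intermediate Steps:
P(Q, p) = 7*Q/9 (P(Q, p) = -(-8*Q + Q)/9 = -(-7)*Q/9 = 7*Q/9)
-143*(-4 + P(3, 2)) = -143*(-4 + (7/9)*3) = -143*(-4 + 7/3) = -143*(-5/3) = 715/3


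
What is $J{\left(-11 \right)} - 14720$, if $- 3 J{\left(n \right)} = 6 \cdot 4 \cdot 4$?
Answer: $-14752$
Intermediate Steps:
$J{\left(n \right)} = -32$ ($J{\left(n \right)} = - \frac{6 \cdot 4 \cdot 4}{3} = - \frac{24 \cdot 4}{3} = \left(- \frac{1}{3}\right) 96 = -32$)
$J{\left(-11 \right)} - 14720 = -32 - 14720 = -14752$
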